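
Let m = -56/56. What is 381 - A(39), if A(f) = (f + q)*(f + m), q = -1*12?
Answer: -645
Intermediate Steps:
q = -12
m = -1 (m = -56*1/56 = -1)
A(f) = (-1 + f)*(-12 + f) (A(f) = (f - 12)*(f - 1) = (-12 + f)*(-1 + f) = (-1 + f)*(-12 + f))
381 - A(39) = 381 - (12 + 39**2 - 13*39) = 381 - (12 + 1521 - 507) = 381 - 1*1026 = 381 - 1026 = -645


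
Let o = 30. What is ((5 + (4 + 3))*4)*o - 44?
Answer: 1396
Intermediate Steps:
((5 + (4 + 3))*4)*o - 44 = ((5 + (4 + 3))*4)*30 - 44 = ((5 + 7)*4)*30 - 44 = (12*4)*30 - 44 = 48*30 - 44 = 1440 - 44 = 1396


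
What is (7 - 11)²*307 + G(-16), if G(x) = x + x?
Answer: 4880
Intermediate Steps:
G(x) = 2*x
(7 - 11)²*307 + G(-16) = (7 - 11)²*307 + 2*(-16) = (-4)²*307 - 32 = 16*307 - 32 = 4912 - 32 = 4880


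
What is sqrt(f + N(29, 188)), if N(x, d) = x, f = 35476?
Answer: 3*sqrt(3945) ≈ 188.43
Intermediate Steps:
sqrt(f + N(29, 188)) = sqrt(35476 + 29) = sqrt(35505) = 3*sqrt(3945)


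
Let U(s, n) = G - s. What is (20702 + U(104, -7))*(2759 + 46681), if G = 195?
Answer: 1028005920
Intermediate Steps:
U(s, n) = 195 - s
(20702 + U(104, -7))*(2759 + 46681) = (20702 + (195 - 1*104))*(2759 + 46681) = (20702 + (195 - 104))*49440 = (20702 + 91)*49440 = 20793*49440 = 1028005920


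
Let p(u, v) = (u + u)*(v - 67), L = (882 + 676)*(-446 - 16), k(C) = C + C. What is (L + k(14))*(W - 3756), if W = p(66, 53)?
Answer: 4033579872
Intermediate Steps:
k(C) = 2*C
L = -719796 (L = 1558*(-462) = -719796)
p(u, v) = 2*u*(-67 + v) (p(u, v) = (2*u)*(-67 + v) = 2*u*(-67 + v))
W = -1848 (W = 2*66*(-67 + 53) = 2*66*(-14) = -1848)
(L + k(14))*(W - 3756) = (-719796 + 2*14)*(-1848 - 3756) = (-719796 + 28)*(-5604) = -719768*(-5604) = 4033579872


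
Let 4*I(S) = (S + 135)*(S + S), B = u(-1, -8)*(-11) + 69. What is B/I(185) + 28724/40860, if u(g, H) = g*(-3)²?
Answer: 5356843/7559100 ≈ 0.70866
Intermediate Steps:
u(g, H) = 9*g (u(g, H) = g*9 = 9*g)
B = 168 (B = (9*(-1))*(-11) + 69 = -9*(-11) + 69 = 99 + 69 = 168)
I(S) = S*(135 + S)/2 (I(S) = ((S + 135)*(S + S))/4 = ((135 + S)*(2*S))/4 = (2*S*(135 + S))/4 = S*(135 + S)/2)
B/I(185) + 28724/40860 = 168/(((½)*185*(135 + 185))) + 28724/40860 = 168/(((½)*185*320)) + 28724*(1/40860) = 168/29600 + 7181/10215 = 168*(1/29600) + 7181/10215 = 21/3700 + 7181/10215 = 5356843/7559100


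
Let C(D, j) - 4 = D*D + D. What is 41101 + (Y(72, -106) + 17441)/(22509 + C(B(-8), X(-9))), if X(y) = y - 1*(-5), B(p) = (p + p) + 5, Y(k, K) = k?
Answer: 929845436/22623 ≈ 41102.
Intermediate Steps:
B(p) = 5 + 2*p (B(p) = 2*p + 5 = 5 + 2*p)
X(y) = 5 + y (X(y) = y + 5 = 5 + y)
C(D, j) = 4 + D + D² (C(D, j) = 4 + (D*D + D) = 4 + (D² + D) = 4 + (D + D²) = 4 + D + D²)
41101 + (Y(72, -106) + 17441)/(22509 + C(B(-8), X(-9))) = 41101 + (72 + 17441)/(22509 + (4 + (5 + 2*(-8)) + (5 + 2*(-8))²)) = 41101 + 17513/(22509 + (4 + (5 - 16) + (5 - 16)²)) = 41101 + 17513/(22509 + (4 - 11 + (-11)²)) = 41101 + 17513/(22509 + (4 - 11 + 121)) = 41101 + 17513/(22509 + 114) = 41101 + 17513/22623 = 929845436/22623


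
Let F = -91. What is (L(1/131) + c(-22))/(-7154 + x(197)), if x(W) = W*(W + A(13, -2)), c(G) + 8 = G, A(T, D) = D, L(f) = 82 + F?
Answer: -39/31261 ≈ -0.0012476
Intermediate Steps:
L(f) = -9 (L(f) = 82 - 91 = -9)
c(G) = -8 + G
x(W) = W*(-2 + W) (x(W) = W*(W - 2) = W*(-2 + W))
(L(1/131) + c(-22))/(-7154 + x(197)) = (-9 + (-8 - 22))/(-7154 + 197*(-2 + 197)) = (-9 - 30)/(-7154 + 197*195) = -39/(-7154 + 38415) = -39/31261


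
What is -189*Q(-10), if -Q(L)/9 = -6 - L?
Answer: 6804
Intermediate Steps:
Q(L) = 54 + 9*L (Q(L) = -9*(-6 - L) = 54 + 9*L)
-189*Q(-10) = -189*(54 + 9*(-10)) = -189*(54 - 90) = -189*(-36) = 6804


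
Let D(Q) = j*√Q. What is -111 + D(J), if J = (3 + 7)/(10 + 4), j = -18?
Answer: -111 - 18*√35/7 ≈ -126.21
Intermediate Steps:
J = 5/7 (J = 10/14 = 10*(1/14) = 5/7 ≈ 0.71429)
D(Q) = -18*√Q
-111 + D(J) = -111 - 18*√35/7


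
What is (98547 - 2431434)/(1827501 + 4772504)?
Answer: -2332887/6600005 ≈ -0.35347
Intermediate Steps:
(98547 - 2431434)/(1827501 + 4772504) = -2332887/6600005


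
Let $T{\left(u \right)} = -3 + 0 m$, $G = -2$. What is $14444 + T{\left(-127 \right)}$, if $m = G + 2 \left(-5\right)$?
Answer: $14441$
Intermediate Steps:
$m = -12$ ($m = -2 + 2 \left(-5\right) = -2 - 10 = -12$)
$T{\left(u \right)} = -3$ ($T{\left(u \right)} = -3 + 0 \left(-12\right) = -3 + 0 = -3$)
$14444 + T{\left(-127 \right)} = 14444 - 3 = 14441$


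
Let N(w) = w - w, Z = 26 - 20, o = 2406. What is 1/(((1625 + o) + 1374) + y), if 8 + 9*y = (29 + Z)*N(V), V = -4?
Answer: 9/48637 ≈ 0.00018504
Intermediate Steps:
Z = 6
N(w) = 0
y = -8/9 (y = -8/9 + ((29 + 6)*0)/9 = -8/9 + (35*0)/9 = -8/9 + (⅑)*0 = -8/9 + 0 = -8/9 ≈ -0.88889)
1/(((1625 + o) + 1374) + y) = 1/(((1625 + 2406) + 1374) - 8/9) = 1/((4031 + 1374) - 8/9) = 1/(5405 - 8/9) = 1/(48637/9) = 9/48637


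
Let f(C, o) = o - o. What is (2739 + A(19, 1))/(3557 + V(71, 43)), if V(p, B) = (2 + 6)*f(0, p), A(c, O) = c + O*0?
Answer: 2758/3557 ≈ 0.77537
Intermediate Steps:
f(C, o) = 0
A(c, O) = c (A(c, O) = c + 0 = c)
V(p, B) = 0 (V(p, B) = (2 + 6)*0 = 8*0 = 0)
(2739 + A(19, 1))/(3557 + V(71, 43)) = (2739 + 19)/(3557 + 0) = 2758/3557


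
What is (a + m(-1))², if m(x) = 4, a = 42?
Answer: 2116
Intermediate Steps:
(a + m(-1))² = (42 + 4)² = 46² = 2116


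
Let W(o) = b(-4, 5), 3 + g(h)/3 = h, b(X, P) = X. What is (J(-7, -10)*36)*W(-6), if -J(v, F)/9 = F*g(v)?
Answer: 388800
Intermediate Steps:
g(h) = -9 + 3*h
J(v, F) = -9*F*(-9 + 3*v)
W(o) = -4
(J(-7, -10)*36)*W(-6) = ((27*(-10)*(3 - 1*(-7)))*36)*(-4) = ((27*(-10)*(3 + 7))*36)*(-4) = ((27*(-10)*10)*36)*(-4) = -2700*36*(-4) = -97200*(-4) = 388800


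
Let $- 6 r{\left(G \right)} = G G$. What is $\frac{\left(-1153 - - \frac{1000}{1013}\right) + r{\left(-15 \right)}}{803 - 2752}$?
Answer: $\frac{2409953}{3948674} \approx 0.61032$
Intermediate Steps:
$r{\left(G \right)} = - \frac{G^{2}}{6}$ ($r{\left(G \right)} = - \frac{G G}{6} = - \frac{G^{2}}{6}$)
$\frac{\left(-1153 - - \frac{1000}{1013}\right) + r{\left(-15 \right)}}{803 - 2752} = \frac{\left(-1153 - - \frac{1000}{1013}\right) - \frac{\left(-15\right)^{2}}{6}}{803 - 2752} = \frac{\left(-1153 - \left(-1000\right) \frac{1}{1013}\right) - \frac{75}{2}}{-1949} = \left(\left(-1153 - - \frac{1000}{1013}\right) - \frac{75}{2}\right) \left(- \frac{1}{1949}\right) = \left(\left(-1153 + \frac{1000}{1013}\right) - \frac{75}{2}\right) \left(- \frac{1}{1949}\right) = \left(- \frac{1166989}{1013} - \frac{75}{2}\right) \left(- \frac{1}{1949}\right) = \left(- \frac{2409953}{2026}\right) \left(- \frac{1}{1949}\right) = \frac{2409953}{3948674}$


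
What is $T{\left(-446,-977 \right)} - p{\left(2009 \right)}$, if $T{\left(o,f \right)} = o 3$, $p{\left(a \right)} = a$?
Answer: $-3347$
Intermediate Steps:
$T{\left(o,f \right)} = 3 o$
$T{\left(-446,-977 \right)} - p{\left(2009 \right)} = 3 \left(-446\right) - 2009 = -1338 - 2009 = -3347$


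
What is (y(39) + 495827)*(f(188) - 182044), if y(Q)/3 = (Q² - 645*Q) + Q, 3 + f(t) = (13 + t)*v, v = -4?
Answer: -77719354742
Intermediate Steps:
f(t) = -55 - 4*t (f(t) = -3 + (13 + t)*(-4) = -3 + (-52 - 4*t) = -55 - 4*t)
y(Q) = -1932*Q + 3*Q² (y(Q) = 3*((Q² - 645*Q) + Q) = 3*(Q² - 644*Q) = -1932*Q + 3*Q²)
(y(39) + 495827)*(f(188) - 182044) = (3*39*(-644 + 39) + 495827)*((-55 - 4*188) - 182044) = (3*39*(-605) + 495827)*((-55 - 752) - 182044) = (-70785 + 495827)*(-807 - 182044) = 425042*(-182851) = -77719354742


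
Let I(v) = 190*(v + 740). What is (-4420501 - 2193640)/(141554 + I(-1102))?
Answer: -6614141/72774 ≈ -90.886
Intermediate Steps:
I(v) = 140600 + 190*v (I(v) = 190*(740 + v) = 140600 + 190*v)
(-4420501 - 2193640)/(141554 + I(-1102)) = (-4420501 - 2193640)/(141554 + (140600 + 190*(-1102))) = -6614141/(141554 + (140600 - 209380)) = -6614141/(141554 - 68780) = -6614141/72774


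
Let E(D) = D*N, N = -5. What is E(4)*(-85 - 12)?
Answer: 1940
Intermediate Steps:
E(D) = -5*D (E(D) = D*(-5) = -5*D)
E(4)*(-85 - 12) = (-5*4)*(-85 - 12) = -20*(-97) = 1940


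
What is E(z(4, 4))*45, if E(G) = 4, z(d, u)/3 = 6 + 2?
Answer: 180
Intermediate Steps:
z(d, u) = 24 (z(d, u) = 3*(6 + 2) = 3*8 = 24)
E(z(4, 4))*45 = 4*45 = 180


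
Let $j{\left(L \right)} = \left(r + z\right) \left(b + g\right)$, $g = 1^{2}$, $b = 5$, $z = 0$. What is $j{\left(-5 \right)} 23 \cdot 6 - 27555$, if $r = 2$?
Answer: $-25899$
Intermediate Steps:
$g = 1$
$j{\left(L \right)} = 12$ ($j{\left(L \right)} = \left(2 + 0\right) \left(5 + 1\right) = 2 \cdot 6 = 12$)
$j{\left(-5 \right)} 23 \cdot 6 - 27555 = 12 \cdot 23 \cdot 6 - 27555 = 276 \cdot 6 - 27555 = 1656 - 27555 = -25899$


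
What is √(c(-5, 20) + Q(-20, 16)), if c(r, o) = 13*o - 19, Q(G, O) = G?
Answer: √221 ≈ 14.866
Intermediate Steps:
c(r, o) = -19 + 13*o
√(c(-5, 20) + Q(-20, 16)) = √((-19 + 13*20) - 20) = √((-19 + 260) - 20) = √(241 - 20) = √221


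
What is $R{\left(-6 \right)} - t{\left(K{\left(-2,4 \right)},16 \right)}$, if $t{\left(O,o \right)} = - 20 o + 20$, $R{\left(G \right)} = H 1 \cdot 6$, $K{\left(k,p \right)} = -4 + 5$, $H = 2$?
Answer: $312$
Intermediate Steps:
$K{\left(k,p \right)} = 1$
$R{\left(G \right)} = 12$ ($R{\left(G \right)} = 2 \cdot 1 \cdot 6 = 2 \cdot 6 = 12$)
$t{\left(O,o \right)} = 20 - 20 o$
$R{\left(-6 \right)} - t{\left(K{\left(-2,4 \right)},16 \right)} = 12 - \left(20 - 320\right) = 12 - -300 = 12 + 300 = 312$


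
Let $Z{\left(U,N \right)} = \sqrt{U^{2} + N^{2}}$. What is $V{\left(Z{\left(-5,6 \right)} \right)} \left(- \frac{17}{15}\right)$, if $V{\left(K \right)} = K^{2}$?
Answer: $- \frac{1037}{15} \approx -69.133$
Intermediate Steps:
$Z{\left(U,N \right)} = \sqrt{N^{2} + U^{2}}$
$V{\left(Z{\left(-5,6 \right)} \right)} \left(- \frac{17}{15}\right) = \left(\sqrt{6^{2} + \left(-5\right)^{2}}\right)^{2} \left(- \frac{17}{15}\right) = \left(\sqrt{36 + 25}\right)^{2} \left(\left(-17\right) \frac{1}{15}\right) = \left(\sqrt{61}\right)^{2} \left(- \frac{17}{15}\right) = 61 \left(- \frac{17}{15}\right) = - \frac{1037}{15}$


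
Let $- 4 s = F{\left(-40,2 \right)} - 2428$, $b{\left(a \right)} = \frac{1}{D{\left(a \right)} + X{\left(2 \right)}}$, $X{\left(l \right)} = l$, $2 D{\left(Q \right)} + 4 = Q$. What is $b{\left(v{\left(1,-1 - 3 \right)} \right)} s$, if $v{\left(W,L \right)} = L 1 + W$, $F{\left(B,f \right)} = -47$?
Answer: $- \frac{825}{2} \approx -412.5$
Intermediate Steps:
$D{\left(Q \right)} = -2 + \frac{Q}{2}$
$v{\left(W,L \right)} = L + W$
$b{\left(a \right)} = \frac{2}{a}$ ($b{\left(a \right)} = \frac{1}{\left(-2 + \frac{a}{2}\right) + 2} = \frac{1}{\frac{1}{2} a} = \frac{2}{a}$)
$s = \frac{2475}{4}$ ($s = - \frac{-47 - 2428}{4} = \left(- \frac{1}{4}\right) \left(-2475\right) = \frac{2475}{4} \approx 618.75$)
$b{\left(v{\left(1,-1 - 3 \right)} \right)} s = \frac{2}{\left(-1 - 3\right) + 1} \cdot \frac{2475}{4} = \frac{2}{-4 + 1} \cdot \frac{2475}{4} = \frac{2}{-3} \cdot \frac{2475}{4} = 2 \left(- \frac{1}{3}\right) \frac{2475}{4} = \left(- \frac{2}{3}\right) \frac{2475}{4} = - \frac{825}{2}$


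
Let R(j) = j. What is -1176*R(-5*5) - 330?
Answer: 29070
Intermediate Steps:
-1176*R(-5*5) - 330 = -(-5880)*5 - 330 = -1176*(-25) - 330 = 29400 - 330 = 29070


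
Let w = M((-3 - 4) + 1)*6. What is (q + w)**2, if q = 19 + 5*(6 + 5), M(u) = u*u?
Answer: 84100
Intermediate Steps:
M(u) = u**2
q = 74 (q = 19 + 5*11 = 19 + 55 = 74)
w = 216 (w = ((-3 - 4) + 1)**2*6 = (-7 + 1)**2*6 = (-6)**2*6 = 36*6 = 216)
(q + w)**2 = (74 + 216)**2 = 290**2 = 84100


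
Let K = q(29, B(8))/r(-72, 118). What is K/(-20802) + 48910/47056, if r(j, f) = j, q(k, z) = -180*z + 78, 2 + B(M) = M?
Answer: 381289109/367072092 ≈ 1.0387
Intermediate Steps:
B(M) = -2 + M
q(k, z) = 78 - 180*z
K = 167/12 (K = (78 - 180*(-2 + 8))/(-72) = (78 - 180*6)*(-1/72) = (78 - 1080)*(-1/72) = -1002*(-1/72) = 167/12 ≈ 13.917)
K/(-20802) + 48910/47056 = (167/12)/(-20802) + 48910/47056 = (167/12)*(-1/20802) + 48910*(1/47056) = -167/249624 + 24455/23528 = 381289109/367072092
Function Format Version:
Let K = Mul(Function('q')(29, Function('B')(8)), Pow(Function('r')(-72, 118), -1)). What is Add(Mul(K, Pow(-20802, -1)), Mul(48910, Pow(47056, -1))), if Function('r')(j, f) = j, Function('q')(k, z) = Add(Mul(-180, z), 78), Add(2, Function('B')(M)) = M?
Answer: Rational(381289109, 367072092) ≈ 1.0387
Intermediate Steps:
Function('B')(M) = Add(-2, M)
Function('q')(k, z) = Add(78, Mul(-180, z))
K = Rational(167, 12) (K = Mul(Add(78, Mul(-180, Add(-2, 8))), Pow(-72, -1)) = Mul(Add(78, Mul(-180, 6)), Rational(-1, 72)) = Mul(Add(78, -1080), Rational(-1, 72)) = Mul(-1002, Rational(-1, 72)) = Rational(167, 12) ≈ 13.917)
Add(Mul(K, Pow(-20802, -1)), Mul(48910, Pow(47056, -1))) = Add(Mul(Rational(167, 12), Pow(-20802, -1)), Mul(48910, Pow(47056, -1))) = Add(Mul(Rational(167, 12), Rational(-1, 20802)), Mul(48910, Rational(1, 47056))) = Add(Rational(-167, 249624), Rational(24455, 23528)) = Rational(381289109, 367072092)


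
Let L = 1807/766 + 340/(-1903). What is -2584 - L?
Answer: -3769869913/1457698 ≈ -2586.2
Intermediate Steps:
L = 3178281/1457698 (L = 1807*(1/766) + 340*(-1/1903) = 1807/766 - 340/1903 = 3178281/1457698 ≈ 2.1803)
-2584 - L = -2584 - 1*3178281/1457698 = -2584 - 3178281/1457698 = -3769869913/1457698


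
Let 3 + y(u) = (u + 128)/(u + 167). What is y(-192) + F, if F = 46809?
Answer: 1170214/25 ≈ 46809.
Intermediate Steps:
y(u) = -3 + (128 + u)/(167 + u) (y(u) = -3 + (u + 128)/(u + 167) = -3 + (128 + u)/(167 + u))
y(-192) + F = (-373 - 2*(-192))/(167 - 192) + 46809 = (-373 + 384)/(-25) + 46809 = -1/25*11 + 46809 = -11/25 + 46809 = 1170214/25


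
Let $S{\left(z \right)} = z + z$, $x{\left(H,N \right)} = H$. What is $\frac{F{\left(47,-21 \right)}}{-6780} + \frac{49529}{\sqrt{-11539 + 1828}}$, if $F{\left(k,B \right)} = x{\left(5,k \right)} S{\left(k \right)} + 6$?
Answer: $- \frac{119}{1695} - \frac{49529 i \sqrt{1079}}{3237} \approx -0.070207 - 502.61 i$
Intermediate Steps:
$S{\left(z \right)} = 2 z$
$F{\left(k,B \right)} = 6 + 10 k$ ($F{\left(k,B \right)} = 5 \cdot 2 k + 6 = 10 k + 6 = 6 + 10 k$)
$\frac{F{\left(47,-21 \right)}}{-6780} + \frac{49529}{\sqrt{-11539 + 1828}} = \frac{6 + 10 \cdot 47}{-6780} + \frac{49529}{\sqrt{-11539 + 1828}} = \left(6 + 470\right) \left(- \frac{1}{6780}\right) + \frac{49529}{\sqrt{-9711}} = 476 \left(- \frac{1}{6780}\right) + \frac{49529}{3 i \sqrt{1079}} = - \frac{119}{1695} + 49529 \left(- \frac{i \sqrt{1079}}{3237}\right) = - \frac{119}{1695} - \frac{49529 i \sqrt{1079}}{3237}$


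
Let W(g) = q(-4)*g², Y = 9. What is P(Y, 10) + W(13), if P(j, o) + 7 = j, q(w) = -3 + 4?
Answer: 171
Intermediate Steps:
q(w) = 1
W(g) = g² (W(g) = 1*g² = g²)
P(j, o) = -7 + j
P(Y, 10) + W(13) = (-7 + 9) + 13² = 2 + 169 = 171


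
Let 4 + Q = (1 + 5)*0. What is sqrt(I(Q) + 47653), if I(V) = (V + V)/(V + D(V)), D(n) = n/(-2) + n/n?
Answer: sqrt(47661) ≈ 218.31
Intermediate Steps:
D(n) = 1 - n/2 (D(n) = n*(-1/2) + 1 = -n/2 + 1 = 1 - n/2)
Q = -4 (Q = -4 + (1 + 5)*0 = -4 + 6*0 = -4 + 0 = -4)
I(V) = 2*V/(1 + V/2) (I(V) = (V + V)/(V + (1 - V/2)) = (2*V)/(1 + V/2) = 2*V/(1 + V/2))
sqrt(I(Q) + 47653) = sqrt(4*(-4)/(2 - 4) + 47653) = sqrt(4*(-4)/(-2) + 47653) = sqrt(4*(-4)*(-1/2) + 47653) = sqrt(8 + 47653) = sqrt(47661)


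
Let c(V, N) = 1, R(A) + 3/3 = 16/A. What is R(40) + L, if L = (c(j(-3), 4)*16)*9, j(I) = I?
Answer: 717/5 ≈ 143.40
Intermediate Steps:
R(A) = -1 + 16/A
L = 144 (L = (1*16)*9 = 16*9 = 144)
R(40) + L = (16 - 1*40)/40 + 144 = (16 - 40)/40 + 144 = (1/40)*(-24) + 144 = -3/5 + 144 = 717/5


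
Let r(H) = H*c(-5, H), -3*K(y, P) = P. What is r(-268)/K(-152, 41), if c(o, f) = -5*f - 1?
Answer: 1076556/41 ≈ 26257.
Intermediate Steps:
c(o, f) = -1 - 5*f
K(y, P) = -P/3
r(H) = H*(-1 - 5*H)
r(-268)/K(-152, 41) = (-1*(-268)*(1 + 5*(-268)))/((-⅓*41)) = (-1*(-268)*(1 - 1340))/(-41/3) = -1*(-268)*(-1339)*(-3/41) = -358852*(-3/41) = 1076556/41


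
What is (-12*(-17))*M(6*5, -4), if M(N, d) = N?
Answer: 6120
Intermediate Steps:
(-12*(-17))*M(6*5, -4) = (-12*(-17))*(6*5) = 204*30 = 6120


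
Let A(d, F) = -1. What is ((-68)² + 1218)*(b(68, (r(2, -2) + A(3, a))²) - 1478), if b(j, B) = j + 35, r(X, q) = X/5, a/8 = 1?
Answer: -8032750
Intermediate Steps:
a = 8 (a = 8*1 = 8)
r(X, q) = X/5 (r(X, q) = X*(⅕) = X/5)
b(j, B) = 35 + j
((-68)² + 1218)*(b(68, (r(2, -2) + A(3, a))²) - 1478) = ((-68)² + 1218)*((35 + 68) - 1478) = (4624 + 1218)*(103 - 1478) = 5842*(-1375) = -8032750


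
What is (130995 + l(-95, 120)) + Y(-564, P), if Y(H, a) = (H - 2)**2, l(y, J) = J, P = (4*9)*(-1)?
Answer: 451471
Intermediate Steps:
P = -36 (P = 36*(-1) = -36)
Y(H, a) = (-2 + H)**2
(130995 + l(-95, 120)) + Y(-564, P) = (130995 + 120) + (-2 - 564)**2 = 131115 + (-566)**2 = 131115 + 320356 = 451471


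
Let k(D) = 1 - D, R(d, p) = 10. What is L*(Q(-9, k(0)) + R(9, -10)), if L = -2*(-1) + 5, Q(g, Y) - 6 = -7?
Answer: 63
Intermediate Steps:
Q(g, Y) = -1 (Q(g, Y) = 6 - 7 = -1)
L = 7 (L = 2 + 5 = 7)
L*(Q(-9, k(0)) + R(9, -10)) = 7*(-1 + 10) = 7*9 = 63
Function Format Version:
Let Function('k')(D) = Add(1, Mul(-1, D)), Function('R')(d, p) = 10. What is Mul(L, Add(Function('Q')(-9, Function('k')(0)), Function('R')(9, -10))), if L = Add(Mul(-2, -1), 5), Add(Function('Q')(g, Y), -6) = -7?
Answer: 63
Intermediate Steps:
Function('Q')(g, Y) = -1 (Function('Q')(g, Y) = Add(6, -7) = -1)
L = 7 (L = Add(2, 5) = 7)
Mul(L, Add(Function('Q')(-9, Function('k')(0)), Function('R')(9, -10))) = Mul(7, Add(-1, 10)) = Mul(7, 9) = 63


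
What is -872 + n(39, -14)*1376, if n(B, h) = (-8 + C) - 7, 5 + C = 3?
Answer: -24264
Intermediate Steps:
C = -2 (C = -5 + 3 = -2)
n(B, h) = -17 (n(B, h) = (-8 - 2) - 7 = -10 - 7 = -17)
-872 + n(39, -14)*1376 = -872 - 17*1376 = -872 - 23392 = -24264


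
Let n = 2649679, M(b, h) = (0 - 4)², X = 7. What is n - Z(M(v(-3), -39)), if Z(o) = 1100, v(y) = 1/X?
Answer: 2648579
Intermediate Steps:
v(y) = ⅐ (v(y) = 1/7 = 1*(⅐) = ⅐)
M(b, h) = 16 (M(b, h) = (-4)² = 16)
n - Z(M(v(-3), -39)) = 2649679 - 1*1100 = 2649679 - 1100 = 2648579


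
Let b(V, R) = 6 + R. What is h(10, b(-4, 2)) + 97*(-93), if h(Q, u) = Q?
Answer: -9011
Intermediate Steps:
h(10, b(-4, 2)) + 97*(-93) = 10 + 97*(-93) = 10 - 9021 = -9011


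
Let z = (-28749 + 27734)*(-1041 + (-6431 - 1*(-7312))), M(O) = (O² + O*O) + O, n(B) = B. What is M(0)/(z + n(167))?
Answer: 0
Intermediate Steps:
M(O) = O + 2*O² (M(O) = (O² + O²) + O = 2*O² + O = O + 2*O²)
z = 162400 (z = -1015*(-1041 + (-6431 + 7312)) = -1015*(-1041 + 881) = -1015*(-160) = 162400)
M(0)/(z + n(167)) = (0*(1 + 2*0))/(162400 + 167) = (0*(1 + 0))/162567 = (0*1)*(1/162567) = 0*(1/162567) = 0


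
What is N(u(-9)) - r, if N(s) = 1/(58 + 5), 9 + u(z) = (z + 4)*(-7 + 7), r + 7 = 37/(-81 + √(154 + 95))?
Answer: 992905/132552 + 37*√249/6312 ≈ 7.5832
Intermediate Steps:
r = -7 + 37/(-81 + √249) (r = -7 + 37/(-81 + √(154 + 95)) = -7 + 37/(-81 + √249) ≈ -7.5673)
u(z) = -9 (u(z) = -9 + (z + 4)*(-7 + 7) = -9 + (4 + z)*0 = -9 + 0 = -9)
N(s) = 1/63
N(u(-9)) - r = 1/63 - (-15727/2104 - 37*√249/6312) = 1/63 + (15727/2104 + 37*√249/6312) = 992905/132552 + 37*√249/6312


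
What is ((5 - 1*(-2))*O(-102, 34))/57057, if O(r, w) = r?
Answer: -34/2717 ≈ -0.012514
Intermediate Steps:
((5 - 1*(-2))*O(-102, 34))/57057 = ((5 - 1*(-2))*(-102))/57057 = ((5 + 2)*(-102))*(1/57057) = (7*(-102))*(1/57057) = -714*1/57057 = -34/2717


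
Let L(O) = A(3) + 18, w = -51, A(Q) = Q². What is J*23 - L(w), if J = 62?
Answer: 1399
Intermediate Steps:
L(O) = 27 (L(O) = 3² + 18 = 9 + 18 = 27)
J*23 - L(w) = 62*23 - 1*27 = 1426 - 27 = 1399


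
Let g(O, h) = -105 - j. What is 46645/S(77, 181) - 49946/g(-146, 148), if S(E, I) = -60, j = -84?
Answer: 44827/28 ≈ 1601.0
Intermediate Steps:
g(O, h) = -21 (g(O, h) = -105 - 1*(-84) = -105 + 84 = -21)
46645/S(77, 181) - 49946/g(-146, 148) = 46645/(-60) - 49946/(-21) = 46645*(-1/60) - 49946*(-1/21) = -9329/12 + 49946/21 = 44827/28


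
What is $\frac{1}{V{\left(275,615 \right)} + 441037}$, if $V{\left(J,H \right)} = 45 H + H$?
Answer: $\frac{1}{469327} \approx 2.1307 \cdot 10^{-6}$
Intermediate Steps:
$V{\left(J,H \right)} = 46 H$
$\frac{1}{V{\left(275,615 \right)} + 441037} = \frac{1}{46 \cdot 615 + 441037} = \frac{1}{28290 + 441037} = \frac{1}{469327}$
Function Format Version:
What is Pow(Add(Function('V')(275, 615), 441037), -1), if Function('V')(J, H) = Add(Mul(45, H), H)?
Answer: Rational(1, 469327) ≈ 2.1307e-6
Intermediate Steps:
Function('V')(J, H) = Mul(46, H)
Pow(Add(Function('V')(275, 615), 441037), -1) = Pow(Add(Mul(46, 615), 441037), -1) = Pow(Add(28290, 441037), -1) = Pow(469327, -1) = Rational(1, 469327)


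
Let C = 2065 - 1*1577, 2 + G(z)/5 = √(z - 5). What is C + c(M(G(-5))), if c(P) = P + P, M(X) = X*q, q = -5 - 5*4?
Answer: 988 - 250*I*√10 ≈ 988.0 - 790.57*I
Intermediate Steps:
G(z) = -10 + 5*√(-5 + z) (G(z) = -10 + 5*√(z - 5) = -10 + 5*√(-5 + z))
q = -25 (q = -5 - 20 = -25)
C = 488 (C = 2065 - 1577 = 488)
M(X) = -25*X (M(X) = X*(-25) = -25*X)
c(P) = 2*P
C + c(M(G(-5))) = 488 + 2*(-25*(-10 + 5*√(-5 - 5))) = 488 + 2*(-25*(-10 + 5*√(-10))) = 488 + 2*(-25*(-10 + 5*(I*√10))) = 488 + 2*(-25*(-10 + 5*I*√10)) = 488 + 2*(250 - 125*I*√10) = 488 + (500 - 250*I*√10) = 988 - 250*I*√10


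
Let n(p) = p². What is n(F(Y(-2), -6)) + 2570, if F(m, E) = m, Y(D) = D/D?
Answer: 2571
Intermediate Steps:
Y(D) = 1
n(F(Y(-2), -6)) + 2570 = 1² + 2570 = 1 + 2570 = 2571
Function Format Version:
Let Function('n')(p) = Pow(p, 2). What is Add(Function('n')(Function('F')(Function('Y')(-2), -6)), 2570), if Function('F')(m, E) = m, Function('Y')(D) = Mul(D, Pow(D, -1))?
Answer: 2571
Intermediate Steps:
Function('Y')(D) = 1
Add(Function('n')(Function('F')(Function('Y')(-2), -6)), 2570) = Add(Pow(1, 2), 2570) = Add(1, 2570) = 2571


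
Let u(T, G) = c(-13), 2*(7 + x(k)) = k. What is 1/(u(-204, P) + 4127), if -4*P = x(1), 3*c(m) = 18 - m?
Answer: 3/12412 ≈ 0.00024170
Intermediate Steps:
c(m) = 6 - m/3 (c(m) = (18 - m)/3 = 6 - m/3)
x(k) = -7 + k/2
P = 13/8 (P = -(-7 + (1/2)*1)/4 = -(-7 + 1/2)/4 = -1/4*(-13/2) = 13/8 ≈ 1.6250)
u(T, G) = 31/3 (u(T, G) = 6 - 1/3*(-13) = 6 + 13/3 = 31/3)
1/(u(-204, P) + 4127) = 1/(31/3 + 4127) = 1/(12412/3) = 3/12412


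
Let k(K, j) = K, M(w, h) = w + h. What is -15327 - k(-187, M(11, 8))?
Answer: -15140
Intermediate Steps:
M(w, h) = h + w
-15327 - k(-187, M(11, 8)) = -15327 - 1*(-187) = -15327 + 187 = -15140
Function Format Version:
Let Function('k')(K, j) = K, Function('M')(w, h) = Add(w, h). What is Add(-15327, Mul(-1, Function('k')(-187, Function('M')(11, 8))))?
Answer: -15140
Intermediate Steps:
Function('M')(w, h) = Add(h, w)
Add(-15327, Mul(-1, Function('k')(-187, Function('M')(11, 8)))) = Add(-15327, Mul(-1, -187)) = Add(-15327, 187) = -15140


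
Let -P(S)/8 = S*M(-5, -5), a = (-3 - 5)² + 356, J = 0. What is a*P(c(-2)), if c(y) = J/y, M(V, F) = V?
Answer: 0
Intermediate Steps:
c(y) = 0 (c(y) = 0/y = 0)
a = 420 (a = (-8)² + 356 = 64 + 356 = 420)
P(S) = 40*S (P(S) = -8*S*(-5) = -(-40)*S = 40*S)
a*P(c(-2)) = 420*(40*0) = 420*0 = 0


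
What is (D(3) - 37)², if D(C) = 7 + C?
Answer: 729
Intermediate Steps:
(D(3) - 37)² = ((7 + 3) - 37)² = (10 - 37)² = (-27)² = 729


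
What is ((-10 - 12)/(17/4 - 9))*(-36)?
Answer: -3168/19 ≈ -166.74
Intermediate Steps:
((-10 - 12)/(17/4 - 9))*(-36) = -22/(17*(1/4) - 9)*(-36) = -22/(17/4 - 9)*(-36) = -22/(-19/4)*(-36) = -22*(-4/19)*(-36) = (88/19)*(-36) = -3168/19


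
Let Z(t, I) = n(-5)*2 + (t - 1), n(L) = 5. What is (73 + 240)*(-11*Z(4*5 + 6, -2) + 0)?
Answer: -120505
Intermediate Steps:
Z(t, I) = 9 + t (Z(t, I) = 5*2 + (t - 1) = 10 + (-1 + t) = 9 + t)
(73 + 240)*(-11*Z(4*5 + 6, -2) + 0) = (73 + 240)*(-11*(9 + (4*5 + 6)) + 0) = 313*(-11*(9 + (20 + 6)) + 0) = 313*(-11*(9 + 26) + 0) = 313*(-11*35 + 0) = 313*(-385 + 0) = 313*(-385) = -120505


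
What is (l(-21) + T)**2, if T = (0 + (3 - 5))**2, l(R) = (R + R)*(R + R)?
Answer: 3125824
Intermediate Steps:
l(R) = 4*R**2 (l(R) = (2*R)*(2*R) = 4*R**2)
T = 4 (T = (0 - 2)**2 = (-2)**2 = 4)
(l(-21) + T)**2 = (4*(-21)**2 + 4)**2 = (4*441 + 4)**2 = (1764 + 4)**2 = 1768**2 = 3125824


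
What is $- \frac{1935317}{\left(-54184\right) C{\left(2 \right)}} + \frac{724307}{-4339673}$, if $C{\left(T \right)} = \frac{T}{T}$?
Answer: $\frac{643030544681}{18087757064} \approx 35.551$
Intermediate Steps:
$C{\left(T \right)} = 1$
$- \frac{1935317}{\left(-54184\right) C{\left(2 \right)}} + \frac{724307}{-4339673} = - \frac{1935317}{\left(-54184\right) 1} + \frac{724307}{-4339673} = - \frac{1935317}{-54184} + 724307 \left(- \frac{1}{4339673}\right) = \left(-1935317\right) \left(- \frac{1}{54184}\right) - \frac{724307}{4339673} = \frac{1935317}{54184} - \frac{724307}{4339673} = \frac{643030544681}{18087757064}$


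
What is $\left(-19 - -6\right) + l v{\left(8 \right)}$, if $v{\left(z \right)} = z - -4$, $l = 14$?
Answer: $155$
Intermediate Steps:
$v{\left(z \right)} = 4 + z$ ($v{\left(z \right)} = z + 4 = 4 + z$)
$\left(-19 - -6\right) + l v{\left(8 \right)} = \left(-19 - -6\right) + 14 \left(4 + 8\right) = \left(-19 + 6\right) + 14 \cdot 12 = -13 + 168 = 155$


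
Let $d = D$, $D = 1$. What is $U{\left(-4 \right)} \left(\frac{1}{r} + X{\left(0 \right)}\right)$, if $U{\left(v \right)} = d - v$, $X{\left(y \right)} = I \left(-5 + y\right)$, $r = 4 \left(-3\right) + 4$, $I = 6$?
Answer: $- \frac{1205}{8} \approx -150.63$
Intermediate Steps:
$d = 1$
$r = -8$ ($r = -12 + 4 = -8$)
$X{\left(y \right)} = -30 + 6 y$ ($X{\left(y \right)} = 6 \left(-5 + y\right) = -30 + 6 y$)
$U{\left(v \right)} = 1 - v$
$U{\left(-4 \right)} \left(\frac{1}{r} + X{\left(0 \right)}\right) = \left(1 - -4\right) \left(\frac{1}{-8} + \left(-30 + 6 \cdot 0\right)\right) = \left(1 + 4\right) \left(- \frac{1}{8} + \left(-30 + 0\right)\right) = 5 \left(- \frac{1}{8} - 30\right) = 5 \left(- \frac{241}{8}\right) = - \frac{1205}{8}$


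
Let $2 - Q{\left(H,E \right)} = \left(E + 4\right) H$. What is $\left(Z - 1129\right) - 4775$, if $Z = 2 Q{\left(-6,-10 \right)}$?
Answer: $-5972$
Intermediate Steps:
$Q{\left(H,E \right)} = 2 - H \left(4 + E\right)$ ($Q{\left(H,E \right)} = 2 - \left(E + 4\right) H = 2 - \left(4 + E\right) H = 2 - H \left(4 + E\right)$)
$Z = -68$ ($Z = 2 \left(2 - -24 - \left(-10\right) \left(-6\right)\right) = 2 \left(2 + 24 - 60\right) = 2 \left(-34\right) = -68$)
$\left(Z - 1129\right) - 4775 = \left(-68 - 1129\right) - 4775 = -1197 - 4775 = -5972$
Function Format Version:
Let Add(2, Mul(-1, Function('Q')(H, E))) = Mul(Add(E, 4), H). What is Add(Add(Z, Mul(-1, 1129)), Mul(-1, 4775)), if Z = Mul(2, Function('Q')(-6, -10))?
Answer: -5972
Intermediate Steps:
Function('Q')(H, E) = Add(2, Mul(-1, H, Add(4, E))) (Function('Q')(H, E) = Add(2, Mul(-1, Mul(Add(E, 4), H))) = Add(2, Mul(-1, Mul(Add(4, E), H))) = Add(2, Mul(-1, Mul(H, Add(4, E)))) = Add(2, Mul(-1, H, Add(4, E))))
Z = -68 (Z = Mul(2, Add(2, Mul(-4, -6), Mul(-1, -10, -6))) = Mul(2, Add(2, 24, -60)) = Mul(2, -34) = -68)
Add(Add(Z, Mul(-1, 1129)), Mul(-1, 4775)) = Add(Add(-68, Mul(-1, 1129)), Mul(-1, 4775)) = Add(Add(-68, -1129), -4775) = Add(-1197, -4775) = -5972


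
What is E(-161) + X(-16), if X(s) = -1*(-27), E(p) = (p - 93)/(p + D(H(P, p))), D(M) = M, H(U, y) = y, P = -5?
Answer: 4474/161 ≈ 27.789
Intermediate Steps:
E(p) = (-93 + p)/(2*p) (E(p) = (p - 93)/(p + p) = (-93 + p)/((2*p)) = (-93 + p)*(1/(2*p)) = (-93 + p)/(2*p))
X(s) = 27
E(-161) + X(-16) = (½)*(-93 - 161)/(-161) + 27 = (½)*(-1/161)*(-254) + 27 = 127/161 + 27 = 4474/161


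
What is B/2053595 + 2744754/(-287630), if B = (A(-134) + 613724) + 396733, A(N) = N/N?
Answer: -534597505609/59067552985 ≈ -9.0506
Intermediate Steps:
A(N) = 1
B = 1010458 (B = (1 + 613724) + 396733 = 613725 + 396733 = 1010458)
B/2053595 + 2744754/(-287630) = 1010458/2053595 + 2744754/(-287630) = 1010458*(1/2053595) + 2744754*(-1/287630) = 1010458/2053595 - 1372377/143815 = -534597505609/59067552985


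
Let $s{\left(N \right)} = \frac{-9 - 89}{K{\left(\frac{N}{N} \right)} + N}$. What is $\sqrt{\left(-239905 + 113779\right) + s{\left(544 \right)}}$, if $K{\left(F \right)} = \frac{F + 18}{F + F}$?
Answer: $\frac{7 i \sqrt{350478906}}{369} \approx 355.14 i$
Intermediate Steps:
$K{\left(F \right)} = \frac{18 + F}{2 F}$
$s{\left(N \right)} = - \frac{98}{\frac{19}{2} + N}$ ($s{\left(N \right)} = \frac{-9 - 89}{\frac{18 + \frac{N}{N}}{2 \frac{N}{N}} + N} = - \frac{98}{\frac{18 + 1}{2 \cdot 1} + N} = - \frac{98}{\frac{1}{2} \cdot 1 \cdot 19 + N} = - \frac{98}{\frac{19}{2} + N}$)
$\sqrt{\left(-239905 + 113779\right) + s{\left(544 \right)}} = \sqrt{\left(-239905 + 113779\right) - \frac{196}{19 + 2 \cdot 544}} = \sqrt{-126126 - \frac{196}{19 + 1088}} = \sqrt{-126126 - \frac{196}{1107}} = \sqrt{- \frac{139621678}{1107}} = \frac{7 i \sqrt{350478906}}{369}$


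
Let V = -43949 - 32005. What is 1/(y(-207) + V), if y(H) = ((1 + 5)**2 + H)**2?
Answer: -1/46713 ≈ -2.1407e-5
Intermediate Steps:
y(H) = (36 + H)**2 (y(H) = (6**2 + H)**2 = (36 + H)**2)
V = -75954
1/(y(-207) + V) = 1/((36 - 207)**2 - 75954) = 1/((-171)**2 - 75954) = 1/(29241 - 75954) = 1/(-46713) = -1/46713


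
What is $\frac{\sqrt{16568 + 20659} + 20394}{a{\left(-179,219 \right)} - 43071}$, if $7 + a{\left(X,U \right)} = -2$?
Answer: $- \frac{3399}{7180} - \frac{\sqrt{37227}}{43080} \approx -0.47788$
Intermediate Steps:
$a{\left(X,U \right)} = -9$ ($a{\left(X,U \right)} = -7 - 2 = -9$)
$\frac{\sqrt{16568 + 20659} + 20394}{a{\left(-179,219 \right)} - 43071} = \frac{\sqrt{16568 + 20659} + 20394}{-9 - 43071} = \frac{\sqrt{37227} + 20394}{-43080} = \left(20394 + \sqrt{37227}\right) \left(- \frac{1}{43080}\right) = - \frac{3399}{7180} - \frac{\sqrt{37227}}{43080}$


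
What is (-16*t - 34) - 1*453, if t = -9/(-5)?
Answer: -2579/5 ≈ -515.80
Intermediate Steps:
t = 9/5 (t = -9*(-⅕) = 9/5 ≈ 1.8000)
(-16*t - 34) - 1*453 = (-16*9/5 - 34) - 1*453 = (-144/5 - 34) - 453 = -314/5 - 453 = -2579/5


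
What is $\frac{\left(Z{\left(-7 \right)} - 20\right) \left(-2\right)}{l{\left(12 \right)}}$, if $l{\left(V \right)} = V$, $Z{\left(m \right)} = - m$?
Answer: $\frac{13}{6} \approx 2.1667$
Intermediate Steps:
$\frac{\left(Z{\left(-7 \right)} - 20\right) \left(-2\right)}{l{\left(12 \right)}} = \frac{\left(\left(-1\right) \left(-7\right) - 20\right) \left(-2\right)}{12} = \left(7 - 20\right) \left(-2\right) \frac{1}{12} = \left(-13\right) \left(-2\right) \frac{1}{12} = 26 \cdot \frac{1}{12} = \frac{13}{6}$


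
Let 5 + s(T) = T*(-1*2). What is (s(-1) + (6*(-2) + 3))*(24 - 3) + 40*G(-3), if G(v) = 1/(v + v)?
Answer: -776/3 ≈ -258.67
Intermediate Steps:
s(T) = -5 - 2*T (s(T) = -5 + T*(-1*2) = -5 + T*(-2) = -5 - 2*T)
G(v) = 1/(2*v)
(s(-1) + (6*(-2) + 3))*(24 - 3) + 40*G(-3) = ((-5 - 2*(-1)) + (6*(-2) + 3))*(24 - 3) + 40*((1/2)/(-3)) = ((-5 + 2) + (-12 + 3))*21 + 40*((1/2)*(-1/3)) = (-3 - 9)*21 + 40*(-1/6) = -12*21 - 20/3 = -252 - 20/3 = -776/3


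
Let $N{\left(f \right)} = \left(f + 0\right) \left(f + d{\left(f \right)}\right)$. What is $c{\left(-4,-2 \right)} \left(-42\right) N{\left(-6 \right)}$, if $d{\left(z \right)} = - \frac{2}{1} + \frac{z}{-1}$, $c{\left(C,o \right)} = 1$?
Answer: $-504$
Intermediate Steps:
$d{\left(z \right)} = -2 - z$ ($d{\left(z \right)} = \left(-2\right) 1 + z \left(-1\right) = -2 - z$)
$N{\left(f \right)} = - 2 f$ ($N{\left(f \right)} = \left(f + 0\right) \left(f - \left(2 + f\right)\right) = f \left(-2\right) = - 2 f$)
$c{\left(-4,-2 \right)} \left(-42\right) N{\left(-6 \right)} = 1 \left(-42\right) \left(\left(-2\right) \left(-6\right)\right) = \left(-42\right) 12 = -504$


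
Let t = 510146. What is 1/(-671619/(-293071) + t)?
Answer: 293071/149509669985 ≈ 1.9602e-6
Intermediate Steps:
1/(-671619/(-293071) + t) = 1/(-671619/(-293071) + 510146) = 1/(-671619*(-1/293071) + 510146) = 1/(671619/293071 + 510146) = 1/(149509669985/293071) = 293071/149509669985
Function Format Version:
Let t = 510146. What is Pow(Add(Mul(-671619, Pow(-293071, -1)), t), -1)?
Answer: Rational(293071, 149509669985) ≈ 1.9602e-6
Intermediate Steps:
Pow(Add(Mul(-671619, Pow(-293071, -1)), t), -1) = Pow(Add(Mul(-671619, Pow(-293071, -1)), 510146), -1) = Pow(Add(Mul(-671619, Rational(-1, 293071)), 510146), -1) = Pow(Add(Rational(671619, 293071), 510146), -1) = Pow(Rational(149509669985, 293071), -1) = Rational(293071, 149509669985)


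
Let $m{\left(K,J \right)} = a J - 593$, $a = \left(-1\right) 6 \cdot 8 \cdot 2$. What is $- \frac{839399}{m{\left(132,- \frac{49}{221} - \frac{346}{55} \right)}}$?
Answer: $- \frac{10202894845}{391541} \approx -26058.0$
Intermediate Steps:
$a = -96$ ($a = \left(-6\right) 8 \cdot 2 = \left(-48\right) 2 = -96$)
$m{\left(K,J \right)} = -593 - 96 J$ ($m{\left(K,J \right)} = - 96 J - 593 = -593 - 96 J$)
$- \frac{839399}{m{\left(132,- \frac{49}{221} - \frac{346}{55} \right)}} = - \frac{839399}{-593 - 96 \left(- \frac{49}{221} - \frac{346}{55}\right)} = - \frac{839399}{-593 - - \frac{7599456}{12155}} = - \frac{839399}{-593 + \frac{7599456}{12155}} = - \frac{839399}{\frac{391541}{12155}} = \left(-839399\right) \frac{12155}{391541} = - \frac{10202894845}{391541}$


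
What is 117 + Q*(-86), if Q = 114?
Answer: -9687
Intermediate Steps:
117 + Q*(-86) = 117 + 114*(-86) = 117 - 9804 = -9687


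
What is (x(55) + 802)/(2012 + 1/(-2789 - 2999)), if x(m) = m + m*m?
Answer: 22469016/11645455 ≈ 1.9294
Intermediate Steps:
x(m) = m + m²
(x(55) + 802)/(2012 + 1/(-2789 - 2999)) = (55*(1 + 55) + 802)/(2012 + 1/(-2789 - 2999)) = (55*56 + 802)/(2012 + 1/(-5788)) = (3080 + 802)/(2012 - 1/5788) = 3882/(11645455/5788) = 3882*(5788/11645455) = 22469016/11645455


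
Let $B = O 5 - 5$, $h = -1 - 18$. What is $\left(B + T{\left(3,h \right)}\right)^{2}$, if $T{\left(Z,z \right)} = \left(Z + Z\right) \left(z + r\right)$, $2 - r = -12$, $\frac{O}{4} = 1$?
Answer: $225$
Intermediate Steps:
$O = 4$ ($O = 4 \cdot 1 = 4$)
$r = 14$ ($r = 2 - -12 = 2 + 12 = 14$)
$h = -19$ ($h = -1 - 18 = -19$)
$T{\left(Z,z \right)} = 2 Z \left(14 + z\right)$ ($T{\left(Z,z \right)} = \left(Z + Z\right) \left(z + 14\right) = 2 Z \left(14 + z\right)$)
$B = 15$ ($B = 4 \cdot 5 - 5 = 20 - 5 = 15$)
$\left(B + T{\left(3,h \right)}\right)^{2} = \left(15 + 2 \cdot 3 \left(14 - 19\right)\right)^{2} = \left(15 + 2 \cdot 3 \left(-5\right)\right)^{2} = \left(15 - 30\right)^{2} = \left(-15\right)^{2} = 225$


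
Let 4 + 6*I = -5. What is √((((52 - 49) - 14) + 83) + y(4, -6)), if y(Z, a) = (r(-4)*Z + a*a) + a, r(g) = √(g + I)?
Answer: √(102 + 2*I*√22) ≈ 10.11 + 0.46393*I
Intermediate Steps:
I = -3/2 (I = -⅔ + (⅙)*(-5) = -⅔ - ⅚ = -3/2 ≈ -1.5000)
r(g) = √(-3/2 + g) (r(g) = √(g - 3/2) = √(-3/2 + g))
y(Z, a) = a + a² + I*Z*√22/2 (y(Z, a) = ((√(-6 + 4*(-4))/2)*Z + a*a) + a = ((√(-6 - 16)/2)*Z + a²) + a = ((√(-22)/2)*Z + a²) + a = (((I*√22)/2)*Z + a²) + a = ((I*√22/2)*Z + a²) + a = (I*Z*√22/2 + a²) + a = (a² + I*Z*√22/2) + a = a + a² + I*Z*√22/2)
√((((52 - 49) - 14) + 83) + y(4, -6)) = √((((52 - 49) - 14) + 83) + (-6 + (-6)² + (½)*I*4*√22)) = √(((3 - 14) + 83) + (-6 + 36 + 2*I*√22)) = √((-11 + 83) + (30 + 2*I*√22)) = √(72 + (30 + 2*I*√22)) = √(102 + 2*I*√22)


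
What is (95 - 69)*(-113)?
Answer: -2938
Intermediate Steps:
(95 - 69)*(-113) = 26*(-113) = -2938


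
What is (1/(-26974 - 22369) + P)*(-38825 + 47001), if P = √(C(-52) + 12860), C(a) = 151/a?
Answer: -1168/7049 + 4088*√8691397/13 ≈ 9.2707e+5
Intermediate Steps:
P = √8691397/26 (P = √(151/(-52) + 12860) = √(151*(-1/52) + 12860) = √(-151/52 + 12860) = √(668569/52) = √8691397/26 ≈ 113.39)
(1/(-26974 - 22369) + P)*(-38825 + 47001) = (1/(-26974 - 22369) + √8691397/26)*(-38825 + 47001) = (1/(-49343) + √8691397/26)*8176 = (-1/49343 + √8691397/26)*8176 = -1168/7049 + 4088*√8691397/13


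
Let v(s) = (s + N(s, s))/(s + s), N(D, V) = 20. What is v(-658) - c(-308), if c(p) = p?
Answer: 202983/658 ≈ 308.48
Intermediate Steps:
v(s) = (20 + s)/(2*s) (v(s) = (s + 20)/(s + s) = (20 + s)/((2*s)) = (20 + s)*(1/(2*s)) = (20 + s)/(2*s))
v(-658) - c(-308) = (1/2)*(20 - 658)/(-658) - 1*(-308) = (1/2)*(-1/658)*(-638) + 308 = 319/658 + 308 = 202983/658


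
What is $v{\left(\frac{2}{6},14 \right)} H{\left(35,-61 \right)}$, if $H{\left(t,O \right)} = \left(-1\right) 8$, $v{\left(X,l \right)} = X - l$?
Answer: $\frac{328}{3} \approx 109.33$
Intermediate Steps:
$H{\left(t,O \right)} = -8$
$v{\left(\frac{2}{6},14 \right)} H{\left(35,-61 \right)} = \left(\frac{2}{6} - 14\right) \left(-8\right) = \left(2 \cdot \frac{1}{6} - 14\right) \left(-8\right) = \left(\frac{1}{3} - 14\right) \left(-8\right) = \left(- \frac{41}{3}\right) \left(-8\right) = \frac{328}{3}$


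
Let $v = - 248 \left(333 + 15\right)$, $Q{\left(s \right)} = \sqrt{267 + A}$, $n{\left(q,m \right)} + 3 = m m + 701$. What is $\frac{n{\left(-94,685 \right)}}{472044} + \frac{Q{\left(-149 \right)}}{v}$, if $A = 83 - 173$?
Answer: $\frac{156641}{157348} - \frac{\sqrt{177}}{86304} \approx 0.99535$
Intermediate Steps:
$n{\left(q,m \right)} = 698 + m^{2}$ ($n{\left(q,m \right)} = -3 + \left(m m + 701\right) = -3 + \left(m^{2} + 701\right) = -3 + \left(701 + m^{2}\right) = 698 + m^{2}$)
$A = -90$ ($A = 83 - 173 = -90$)
$Q{\left(s \right)} = \sqrt{177}$ ($Q{\left(s \right)} = \sqrt{267 - 90} = \sqrt{177}$)
$v = -86304$ ($v = \left(-248\right) 348 = -86304$)
$\frac{n{\left(-94,685 \right)}}{472044} + \frac{Q{\left(-149 \right)}}{v} = \frac{698 + 685^{2}}{472044} + \frac{\sqrt{177}}{-86304} = \left(698 + 469225\right) \frac{1}{472044} + \sqrt{177} \left(- \frac{1}{86304}\right) = 469923 \cdot \frac{1}{472044} - \frac{\sqrt{177}}{86304} = \frac{156641}{157348} - \frac{\sqrt{177}}{86304}$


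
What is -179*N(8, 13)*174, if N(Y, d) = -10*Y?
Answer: 2491680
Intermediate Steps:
-179*N(8, 13)*174 = -(-1790)*8*174 = -179*(-80)*174 = 14320*174 = 2491680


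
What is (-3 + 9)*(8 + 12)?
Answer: 120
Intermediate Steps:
(-3 + 9)*(8 + 12) = 6*20 = 120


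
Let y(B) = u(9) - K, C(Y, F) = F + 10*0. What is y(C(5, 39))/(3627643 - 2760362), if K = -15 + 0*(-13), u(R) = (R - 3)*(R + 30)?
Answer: 249/867281 ≈ 0.00028710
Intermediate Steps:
u(R) = (-3 + R)*(30 + R)
K = -15 (K = -15 + 0 = -15)
C(Y, F) = F (C(Y, F) = F + 0 = F)
y(B) = 249 (y(B) = (-90 + 9² + 27*9) - 1*(-15) = (-90 + 81 + 243) + 15 = 234 + 15 = 249)
y(C(5, 39))/(3627643 - 2760362) = 249/(3627643 - 2760362) = 249/867281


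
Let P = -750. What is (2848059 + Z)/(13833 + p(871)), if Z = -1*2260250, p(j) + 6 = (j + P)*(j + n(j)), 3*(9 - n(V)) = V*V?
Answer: -1763427/91434640 ≈ -0.019286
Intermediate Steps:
n(V) = 9 - V**2/3 (n(V) = 9 - V*V/3 = 9 - V**2/3)
p(j) = -6 + (-750 + j)*(9 + j - j**2/3) (p(j) = -6 + (j - 750)*(j + (9 - j**2/3)) = -6 + (-750 + j)*(9 + j - j**2/3))
Z = -2260250
(2848059 + Z)/(13833 + p(871)) = (2848059 - 2260250)/(13833 + (-6756 - 741*871 + 251*871**2 - 1/3*871**3)) = 587809/(13833 + (-6756 - 645411 + 251*758641 - 1/3*660776311)) = 587809/(13833 + (-6756 - 645411 + 190418891 - 660776311/3)) = 587809/(13833 - 91476139/3) = 587809/(-91434640/3) = 587809*(-3/91434640) = -1763427/91434640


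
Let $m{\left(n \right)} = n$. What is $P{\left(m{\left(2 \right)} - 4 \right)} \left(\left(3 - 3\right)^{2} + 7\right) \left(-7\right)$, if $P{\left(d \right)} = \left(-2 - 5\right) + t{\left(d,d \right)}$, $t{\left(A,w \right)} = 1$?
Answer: $294$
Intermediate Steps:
$P{\left(d \right)} = -6$ ($P{\left(d \right)} = \left(-2 - 5\right) + 1 = -7 + 1 = -6$)
$P{\left(m{\left(2 \right)} - 4 \right)} \left(\left(3 - 3\right)^{2} + 7\right) \left(-7\right) = - 6 \left(\left(3 - 3\right)^{2} + 7\right) \left(-7\right) = - 6 \left(0^{2} + 7\right) \left(-7\right) = - 6 \left(0 + 7\right) \left(-7\right) = \left(-6\right) 7 \left(-7\right) = \left(-42\right) \left(-7\right) = 294$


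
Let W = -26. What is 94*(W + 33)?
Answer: 658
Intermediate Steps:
94*(W + 33) = 94*(-26 + 33) = 94*7 = 658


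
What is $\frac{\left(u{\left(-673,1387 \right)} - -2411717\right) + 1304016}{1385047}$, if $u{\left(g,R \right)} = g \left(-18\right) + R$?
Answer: $\frac{3729234}{1385047} \approx 2.6925$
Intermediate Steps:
$u{\left(g,R \right)} = R - 18 g$ ($u{\left(g,R \right)} = - 18 g + R = R - 18 g$)
$\frac{\left(u{\left(-673,1387 \right)} - -2411717\right) + 1304016}{1385047} = \frac{\left(\left(1387 - -12114\right) - -2411717\right) + 1304016}{1385047} = \left(\left(\left(1387 + 12114\right) + 2411717\right) + 1304016\right) \frac{1}{1385047} = \left(\left(13501 + 2411717\right) + 1304016\right) \frac{1}{1385047} = \left(2425218 + 1304016\right) \frac{1}{1385047} = 3729234 \cdot \frac{1}{1385047} = \frac{3729234}{1385047}$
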